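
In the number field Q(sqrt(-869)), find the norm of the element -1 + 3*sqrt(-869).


N(a + b*sqrt(d)) = a^2 - d*b^2
= (-1)^2 - (-869)*(3)^2
= 1 + 7821
= 7822

7822


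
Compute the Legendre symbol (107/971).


p = 971 is prime, so compute (107/971) with the reciprocity algorithm (Jacobi-symbol steps: pull out 2s via (2/n), flip via reciprocity, reduce):
  reciprocity: (107/971) -> -(971/107)
  reduce: (8/107)
  pull out 2: (2/107) = -1  (since 107 mod 8 = 3)
  pull out 2: (2/107) = -1  (since 107 mod 8 = 3)
  pull out 2: (2/107) = -1  (since 107 mod 8 = 3)
  (1/107) = 1
Product of signs = 1
(107/971) = 1

1


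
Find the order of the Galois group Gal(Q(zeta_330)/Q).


|Gal(Q(zeta_330)/Q)| = phi(330)
= 80

80


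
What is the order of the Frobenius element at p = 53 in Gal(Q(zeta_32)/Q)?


The Frobenius at p in Gal(Q(zeta_n)/Q) = (Z/nZ)* is the class of p, so its order is ord_32(53), the smallest k >= 1 with 53^k = 1 mod 32.
n = 32 = 2^5, phi(32) = 16; the order divides phi(n).
Divisors of 16: 1, 2, 4, 8, 16
Repeated squaring mod 32: 53^1 = 21, 53^2 = 25, 53^4 = 17, 53^8 = 1, 53^16 = 1
Test divisors in increasing order:
  k=1: 53^1 = 21 mod 32
  k=2: 53^2 = 25 mod 32
  k=4: 53^4 = 17 mod 32
  k=8: 53^8 = 1 mod 32  <- first divisor giving 1
Order = 8

8


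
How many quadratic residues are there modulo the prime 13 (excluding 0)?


For prime p, the number of non-zero quadratic residues is (p-1)/2.
= (13-1)/2
= 6

6


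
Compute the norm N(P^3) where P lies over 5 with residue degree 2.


N(P^a) = p^(a*f)
= 5^(3*2)
= 5^6
= 15625

15625


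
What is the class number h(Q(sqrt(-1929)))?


K = Q(sqrt(-1929)). d mod 4 = 3, so D = disc(K) = 4d = -7716
h(K) equals the number of primitive reduced positive-definite forms (a, b, c) = a*x^2 + b*x*y + c*y^2 with b^2 - 4ac = D,
where reduced means |b| <= a <= c, with b >= 0 whenever |b| = a or a = c, and primitive means gcd(a, b, c) = 1.
Reduced forces 3a^2 <= |D| = 7716, so 1 <= a <= 50; b must have the parity of D, and c = (b^2 - D)/(4a) must be an integer >= a.
Enumerate a = 1..50, b in [-a, a]:
  a=1: (1, 0, 1929)  [1]
  a=2: (2, 2, 965)  [1]
  a=3: (3, 0, 643)  [1]
  a=4: none
  a=5: (5, -2, 386), (5, 2, 386)  [2]
  a=6: (6, 6, 323)  [1]
  a=7..9: none
  a=10: (10, -2, 193), (10, 2, 193)  [2]
  a=11..14: none
  a=15: (15, -12, 131), (15, 12, 131)  [2]
  a=16: none
  a=17: (17, -6, 114), (17, 6, 114)  [2]
  a=18: none
  a=19: (19, -6, 102), (19, 6, 102)  [2]
  a=20..22: none
  a=23: (23, -14, 86), (23, 14, 86)  [2]
  a=24: none
  a=25: (25, -22, 82), (25, 22, 82)  [2]
  a=26..29: none
  a=30: (30, -18, 67), (30, 18, 67)  [2]
  a=31..33: none
  a=34: (34, -6, 57), (34, 6, 57)  [2]
  a=35..37: none
  a=38: (38, -6, 51), (38, 6, 51)  [2]
  a=39..40: none
  a=41: (41, -22, 50), (41, 22, 50)  [2]
  a=42: none
  a=43: (43, -14, 46), (43, 14, 46)  [2]
  a=44..50: none
Total reduced forms: 1 + 1 + 1 + 2 + 1 + 2 + 2 + 2 + 2 + 2 + 2 + 2 + 2 + 2 + 2 + 2 = 28
h = 28

28


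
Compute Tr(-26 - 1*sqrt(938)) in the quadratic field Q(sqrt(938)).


Tr(a + b*sqrt(d)) = (a + b*sqrt(d)) + (a - b*sqrt(d)) = 2a
= 2 * (-26)
= -52

-52


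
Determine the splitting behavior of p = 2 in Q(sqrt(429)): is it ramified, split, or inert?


K = Q(sqrt(429)). Since d mod 4 = 1, disc(K) = 429.
Check p | disc: 429 mod 2 = 1.
p=2 does not divide disc (d is 1 mod 4). 2 splits iff d = 1 mod 8.
d mod 8 = 5, so (d/2) = -1.
(d/p) = -1, so p is inert: (p) stays prime with e=1, f=2, g=1.
Therefore p is inert.

inert


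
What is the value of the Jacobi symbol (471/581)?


Compute (471/581) via quadratic reciprocity:
  reciprocity: (471/581) -> +(581/471)
  reduce: (110/471)
  pull out 2: (2/471) = +1  (since 471 mod 8 = 7)
  reciprocity: (55/471) -> -(471/55)
  reduce: (31/55)
  reciprocity: (31/55) -> -(55/31)
  reduce: (24/31)
  pull out 2: (2/31) = +1  (since 31 mod 8 = 7)
  pull out 2: (2/31) = +1  (since 31 mod 8 = 7)
  pull out 2: (2/31) = +1  (since 31 mod 8 = 7)
  reciprocity: (3/31) -> -(31/3)
  reduce: (1/3)
  (1/3) = 1
Product of signs = -1

-1


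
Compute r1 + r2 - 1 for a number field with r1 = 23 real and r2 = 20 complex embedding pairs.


By Dirichlet's unit theorem:
rank = r1 + r2 - 1
= 23 + 20 - 1
= 42

42


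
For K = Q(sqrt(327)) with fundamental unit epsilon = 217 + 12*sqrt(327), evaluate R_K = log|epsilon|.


epsilon = 217 + 12*sqrt(327)
= 433.9977
R = ln(433.9977)
= 6.0730

6.0730


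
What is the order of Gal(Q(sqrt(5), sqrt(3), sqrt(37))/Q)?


The 3 square roots of distinct primes are multiplicatively independent over Q,
so [K:Q] = 2^3 and Gal(K/Q) is isomorphic to (Z/2Z)^3.
|Gal| = 2^3 = 8

8


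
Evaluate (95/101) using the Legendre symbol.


p = 101 is prime, so compute (95/101) with the reciprocity algorithm (Jacobi-symbol steps: pull out 2s via (2/n), flip via reciprocity, reduce):
  reciprocity: (95/101) -> +(101/95)
  reduce: (6/95)
  pull out 2: (2/95) = +1  (since 95 mod 8 = 7)
  reciprocity: (3/95) -> -(95/3)
  reduce: (2/3)
  pull out 2: (2/3) = -1  (since 3 mod 8 = 3)
  (1/3) = 1
Product of signs = 1
(95/101) = 1

1


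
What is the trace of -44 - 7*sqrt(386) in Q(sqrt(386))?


Tr(a + b*sqrt(d)) = (a + b*sqrt(d)) + (a - b*sqrt(d)) = 2a
= 2 * (-44)
= -88

-88


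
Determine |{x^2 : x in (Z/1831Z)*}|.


For prime p, the number of non-zero quadratic residues is (p-1)/2.
= (1831-1)/2
= 915

915


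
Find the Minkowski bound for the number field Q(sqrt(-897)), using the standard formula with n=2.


d = -897, d mod 4 = 3, so disc(K) = 4d = -3588; |disc(K)| = 3588
Imaginary quadratic field, so n = 2, s = r2 = 1, r1 = 0
M = (n!/n^n) * (4/pi)^s * sqrt(|disc(K)|) = (2!/2^2) * (4/pi)^1 * sqrt(3588)
= 0.5 * 1.273240 * 59.899917
= 38.1335

38.1335


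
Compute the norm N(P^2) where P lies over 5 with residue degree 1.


N(P^a) = p^(a*f)
= 5^(2*1)
= 5^2
= 25

25


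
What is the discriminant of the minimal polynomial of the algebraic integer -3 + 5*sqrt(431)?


The element -3 + 5*sqrt(431) has minimal polynomial:
x^2 + 6*x - 10766
Discriminant = (6)^2 - 4*(-10766)
= 36 + 43064
= 43100

43100


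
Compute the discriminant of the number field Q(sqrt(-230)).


For K = Q(sqrt(d)) with d squarefree: disc(K) = d if d = 1 mod 4, and disc(K) = 4d if d = 2 or 3 mod 4.
Here d = -230, and d mod 4 = 2.
d = 2 mod 4, not 1 (O_K = Z[sqrt(d)]), so disc(K) = 4d = 4 * (-230) = -920

-920


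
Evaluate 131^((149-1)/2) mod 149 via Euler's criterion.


p = 149 is prime and the exponent is (p-1)/2 = 74, so by Euler's criterion 131^74 = (131/149) = +1 or -1 mod 149.
Compute by square-and-multiply:
  74 = 64 + 8 + 2 (binary 1001010)
  Repeated squaring mod 149: 131^1 = 131, 131^2 = 26, 131^4 = 80, 131^8 = 142, 131^16 = 49, 131^32 = 17, 131^64 = 140
  131^74 = 131^64 * 131^8 * 131^2 = 140 * 142 * 26 mod 149
    140 * 142 = 19880 = 63 mod 149
    63 * 26 = 1638 = 148 mod 149
  131^74 = 148 mod 149
Result 148 = p - 1 = -1 mod 149: 131 is a quadratic non-residue mod 149. As a residue in [0, p-1] the value is 148.
131^74 mod 149 = 148

148


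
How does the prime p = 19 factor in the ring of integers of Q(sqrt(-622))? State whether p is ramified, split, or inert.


K = Q(sqrt(-622)). Since d mod 4 = 2, disc(K) = -2488.
Check p | disc: -2488 mod 19 = 1.
p does not divide disc. Compute Legendre symbol (d/p):
5^((19-1)/2) mod 19 = 1
(d/p) = 1, so p splits: (p) = P*P' with e=1, f=1, g=2.
Therefore p is split.

split


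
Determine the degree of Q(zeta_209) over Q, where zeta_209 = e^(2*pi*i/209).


The degree equals Euler's totient phi(209).
209 = 11 * 19
phi(209) = 180

180


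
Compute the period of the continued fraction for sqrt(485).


Run the CF algorithm for sqrt(485).
a_0 = floor(sqrt(485)) = 22; set m_0=0, q_0=1.
Recurrence: m' = q*a - m,  q' = (d - m'^2)/q,  a' = floor((a_0 + m')/q').
  step 1: m=22, q=1, a=44
a_1 = 2*a_0 = 44, so the period closes here.
sqrt(485) = [22; 44]
Period length = 1

1


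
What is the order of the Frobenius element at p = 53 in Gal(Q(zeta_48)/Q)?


The Frobenius at p in Gal(Q(zeta_n)/Q) = (Z/nZ)* is the class of p, so its order is ord_48(53), the smallest k >= 1 with 53^k = 1 mod 48.
n = 48 = 2^4 * 3, phi(48) = 16; the order divides phi(n).
Divisors of 16: 1, 2, 4, 8, 16
Repeated squaring mod 48: 53^1 = 5, 53^2 = 25, 53^4 = 1, 53^8 = 1, 53^16 = 1
Test divisors in increasing order:
  k=1: 53^1 = 5 mod 48
  k=2: 53^2 = 25 mod 48
  k=4: 53^4 = 1 mod 48  <- first divisor giving 1
Order = 4

4


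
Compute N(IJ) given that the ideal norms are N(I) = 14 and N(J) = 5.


N(IJ) = N(I) * N(J)
= 14 * 5
= 70

70


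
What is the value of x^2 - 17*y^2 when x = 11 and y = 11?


x^2 - d*y^2
= 11^2 - 17*11^2
= 121 - 2057
= -1936

-1936


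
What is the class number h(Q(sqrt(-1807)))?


K = Q(sqrt(-1807)). d mod 4 = 1, so D = disc(K) = d = -1807
h(K) equals the number of primitive reduced positive-definite forms (a, b, c) = a*x^2 + b*x*y + c*y^2 with b^2 - 4ac = D,
where reduced means |b| <= a <= c, with b >= 0 whenever |b| = a or a = c, and primitive means gcd(a, b, c) = 1.
Reduced forces 3a^2 <= |D| = 1807, so 1 <= a <= 24; b must have the parity of D, and c = (b^2 - D)/(4a) must be an integer >= a.
Enumerate a = 1..24, b in [-a, a]:
  a=1: (1, 1, 452)  [1]
  a=2: (2, -1, 226), (2, 1, 226)  [2]
  a=3: none
  a=4: (4, -1, 113), (4, 1, 113)  [2]
  a=5..7: none
  a=8: (8, -7, 58), (8, 7, 58)  [2]
  a=9..12: none
  a=13: (13, 13, 38)  [1]
  a=14..15: none
  a=16: (16, -7, 29), (16, 7, 29)  [2]
  a=17..18: none
  a=19: (19, -13, 26), (19, 13, 26)  [2]
  a=20..24: none
Total reduced forms: 1 + 2 + 2 + 2 + 1 + 2 + 2 = 12
h = 12

12


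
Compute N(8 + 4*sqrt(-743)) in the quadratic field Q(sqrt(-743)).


N(a + b*sqrt(d)) = a^2 - d*b^2
= (8)^2 - (-743)*(4)^2
= 64 + 11888
= 11952

11952


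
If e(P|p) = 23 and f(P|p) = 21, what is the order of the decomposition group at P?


|D_P| = e * f
= 23 * 21
= 483

483


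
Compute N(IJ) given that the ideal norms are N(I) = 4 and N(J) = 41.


N(IJ) = N(I) * N(J)
= 4 * 41
= 164

164


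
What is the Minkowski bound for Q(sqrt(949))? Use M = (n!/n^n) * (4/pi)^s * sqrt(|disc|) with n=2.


d = 949, d mod 4 = 1, so disc(K) = d = 949; |disc(K)| = 949
Real quadratic field, so n = 2, s = r2 = 0, r1 = 2
M = (n!/n^n) * (4/pi)^s * sqrt(|disc(K)|) = (2!/2^2) * (4/pi)^0 * sqrt(949)
= 0.5 * 1.000000 * 30.805844
= 15.4029

15.4029


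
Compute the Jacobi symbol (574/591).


Compute (574/591) via quadratic reciprocity:
  pull out 2: (2/591) = +1  (since 591 mod 8 = 7)
  reciprocity: (287/591) -> -(591/287)
  reduce: (17/287)
  reciprocity: (17/287) -> +(287/17)
  reduce: (15/17)
  reciprocity: (15/17) -> +(17/15)
  reduce: (2/15)
  pull out 2: (2/15) = +1  (since 15 mod 8 = 7)
  (1/15) = 1
Product of signs = -1

-1


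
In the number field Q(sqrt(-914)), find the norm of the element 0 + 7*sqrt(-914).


N(a + b*sqrt(d)) = a^2 - d*b^2
= (0)^2 - (-914)*(7)^2
= 0 + 44786
= 44786

44786


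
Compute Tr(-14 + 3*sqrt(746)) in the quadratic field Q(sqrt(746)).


Tr(a + b*sqrt(d)) = (a + b*sqrt(d)) + (a - b*sqrt(d)) = 2a
= 2 * (-14)
= -28

-28


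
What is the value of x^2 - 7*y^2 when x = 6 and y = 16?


x^2 - d*y^2
= 6^2 - 7*16^2
= 36 - 1792
= -1756

-1756


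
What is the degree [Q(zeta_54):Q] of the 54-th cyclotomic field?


The degree equals Euler's totient phi(54).
54 = 2 * 3^3
phi(54) = 18

18


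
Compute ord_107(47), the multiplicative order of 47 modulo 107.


We want ord_107(47), the smallest k >= 1 with 47^k = 1 mod 107.
n = 107 = 107, phi(107) = 106; the order divides phi(n).
Divisors of 106: 1, 2, 53, 106
Repeated squaring mod 107: 47^1 = 47, 47^2 = 69, 47^4 = 53, 47^8 = 27, 47^16 = 87, 47^32 = 79, 47^64 = 35
Test divisors in increasing order:
  k=1: 47^1 = 47 mod 107
  k=2: 47^2 = 69 mod 107
  k=53: 47^53 = 79 * 87 * 53 * 47 = 1 mod 107  <- first divisor giving 1
Order = 53

53


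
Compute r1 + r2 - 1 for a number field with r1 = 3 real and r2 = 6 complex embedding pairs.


By Dirichlet's unit theorem:
rank = r1 + r2 - 1
= 3 + 6 - 1
= 8

8


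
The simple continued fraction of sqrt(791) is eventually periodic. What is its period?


Run the CF algorithm for sqrt(791).
a_0 = floor(sqrt(791)) = 28; set m_0=0, q_0=1.
Recurrence: m' = q*a - m,  q' = (d - m'^2)/q,  a' = floor((a_0 + m')/q').
  step 1: m=28, q=7, a=8
  step 2: m=28, q=1, a=56
a_2 = 2*a_0 = 56, so the period closes here.
sqrt(791) = [28; 8, 56]
Period length = 2

2


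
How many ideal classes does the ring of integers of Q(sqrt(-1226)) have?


K = Q(sqrt(-1226)). d mod 4 = 2, so D = disc(K) = 4d = -4904
h(K) equals the number of primitive reduced positive-definite forms (a, b, c) = a*x^2 + b*x*y + c*y^2 with b^2 - 4ac = D,
where reduced means |b| <= a <= c, with b >= 0 whenever |b| = a or a = c, and primitive means gcd(a, b, c) = 1.
Reduced forces 3a^2 <= |D| = 4904, so 1 <= a <= 40; b must have the parity of D, and c = (b^2 - D)/(4a) must be an integer >= a.
Enumerate a = 1..40, b in [-a, a]:
  a=1: (1, 0, 1226)  [1]
  a=2: (2, 0, 613)  [1]
  a=3: (3, -2, 409), (3, 2, 409)  [2]
  a=4: none
  a=5: (5, -4, 246), (5, 4, 246)  [2]
  a=6: (6, -4, 205), (6, 4, 205)  [2]
  a=7..8: none
  a=9: (9, -8, 138), (9, 8, 138)  [2]
  a=10: (10, -4, 123), (10, 4, 123)  [2]
  a=11..12: none
  a=13: (13, -6, 95), (13, 6, 95)  [2]
  a=14: none
  a=15: (15, -14, 85), (15, -4, 82), (15, 4, 82), (15, 14, 85)  [4]
  a=16: none
  a=17: (17, -14, 75), (17, 14, 75)  [2]
  a=18: (18, -8, 69), (18, 8, 69)  [2]
  a=19: (19, -6, 65), (19, 6, 65)  [2]
  a=20..22: none
  a=23: (23, -8, 54), (23, 8, 54)  [2]
  a=24: none
  a=25: (25, -14, 51), (25, 14, 51)  [2]
  a=26: (26, -20, 51), (26, 20, 51)  [2]
  a=27: (27, -8, 46), (27, 8, 46)  [2]
  a=28..29: none
  a=30: (30, -16, 43), (30, -4, 41), (30, 4, 41), (30, 16, 43)  [4]
  a=31: (31, -26, 45), (31, 26, 45)  [2]
  a=32..33: none
  a=34: (34, -20, 39), (34, 20, 39)  [2]
  a=35..37: none
  a=38: (38, -32, 39), (38, 32, 39)  [2]
  a=39..40: none
Total reduced forms: 1 + 1 + 2 + 2 + 2 + 2 + 2 + 2 + 4 + 2 + 2 + 2 + 2 + 2 + 2 + 2 + 4 + 2 + 2 + 2 = 42
h = 42

42


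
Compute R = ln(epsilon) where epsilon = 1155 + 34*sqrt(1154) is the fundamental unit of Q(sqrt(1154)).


epsilon = 1155 + 34*sqrt(1154)
= 2309.9996
R = ln(2309.9996)
= 7.7450

7.7450


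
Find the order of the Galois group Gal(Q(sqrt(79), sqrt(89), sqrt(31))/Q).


The 3 square roots of distinct primes are multiplicatively independent over Q,
so [K:Q] = 2^3 and Gal(K/Q) is isomorphic to (Z/2Z)^3.
|Gal| = 2^3 = 8

8


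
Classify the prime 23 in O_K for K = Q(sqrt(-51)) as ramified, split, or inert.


K = Q(sqrt(-51)). Since d mod 4 = 1, disc(K) = -51.
Check p | disc: -51 mod 23 = 18.
p does not divide disc. Compute Legendre symbol (d/p):
18^((23-1)/2) mod 23 = 1
(d/p) = 1, so p splits: (p) = P*P' with e=1, f=1, g=2.
Therefore p is split.

split


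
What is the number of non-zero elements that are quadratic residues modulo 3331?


For prime p, the number of non-zero quadratic residues is (p-1)/2.
= (3331-1)/2
= 1665

1665


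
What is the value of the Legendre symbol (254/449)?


p = 449 is prime, so compute (254/449) with the reciprocity algorithm (Jacobi-symbol steps: pull out 2s via (2/n), flip via reciprocity, reduce):
  pull out 2: (2/449) = +1  (since 449 mod 8 = 1)
  reciprocity: (127/449) -> +(449/127)
  reduce: (68/127)
  pull out 2: (2/127) = +1  (since 127 mod 8 = 7)
  pull out 2: (2/127) = +1  (since 127 mod 8 = 7)
  reciprocity: (17/127) -> +(127/17)
  reduce: (8/17)
  pull out 2: (2/17) = +1  (since 17 mod 8 = 1)
  pull out 2: (2/17) = +1  (since 17 mod 8 = 1)
  pull out 2: (2/17) = +1  (since 17 mod 8 = 1)
  (1/17) = 1
Product of signs = 1
(254/449) = 1

1


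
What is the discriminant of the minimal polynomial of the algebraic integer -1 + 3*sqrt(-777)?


The element -1 + 3*sqrt(-777) has minimal polynomial:
x^2 + 2*x + 6994
Discriminant = (2)^2 - 4*(6994)
= 4 - 27976
= -27972

-27972


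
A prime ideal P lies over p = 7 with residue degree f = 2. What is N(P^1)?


N(P^a) = p^(a*f)
= 7^(1*2)
= 7^2
= 49

49


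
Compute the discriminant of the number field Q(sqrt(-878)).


For K = Q(sqrt(d)) with d squarefree: disc(K) = d if d = 1 mod 4, and disc(K) = 4d if d = 2 or 3 mod 4.
Here d = -878, and d mod 4 = 2.
d = 2 mod 4, not 1 (O_K = Z[sqrt(d)]), so disc(K) = 4d = 4 * (-878) = -3512

-3512


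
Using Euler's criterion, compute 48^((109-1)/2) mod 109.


p = 109 is prime and the exponent is (p-1)/2 = 54, so by Euler's criterion 48^54 = (48/109) = +1 or -1 mod 109.
Compute by square-and-multiply:
  54 = 32 + 16 + 4 + 2 (binary 110110)
  Repeated squaring mod 109: 48^1 = 48, 48^2 = 15, 48^4 = 7, 48^8 = 49, 48^16 = 3, 48^32 = 9
  48^54 = 48^32 * 48^16 * 48^4 * 48^2 = 9 * 3 * 7 * 15 mod 109
    9 * 3 = 27 = 27 mod 109
    27 * 7 = 189 = 80 mod 109
    80 * 15 = 1200 = 1 mod 109
  48^54 = 1 mod 109
Result 1: 48 is a quadratic residue mod 109.
48^54 mod 109 = 1

1


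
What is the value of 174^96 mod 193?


p = 193 is prime and the exponent is (p-1)/2 = 96, so by Euler's criterion 174^96 = (174/193) = +1 or -1 mod 193.
Compute by square-and-multiply:
  96 = 64 + 32 (binary 1100000)
  Repeated squaring mod 193: 174^1 = 174, 174^2 = 168, 174^4 = 46, 174^8 = 186, 174^16 = 49, 174^32 = 85, 174^64 = 84
  174^96 = 174^64 * 174^32 = 84 * 85 mod 193
    84 * 85 = 7140 = 192 mod 193
  174^96 = 192 mod 193
Result 192 = p - 1 = -1 mod 193: 174 is a quadratic non-residue mod 193. As a residue in [0, p-1] the value is 192.
174^96 mod 193 = 192

192


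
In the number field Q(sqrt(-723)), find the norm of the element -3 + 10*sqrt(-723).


N(a + b*sqrt(d)) = a^2 - d*b^2
= (-3)^2 - (-723)*(10)^2
= 9 + 72300
= 72309

72309


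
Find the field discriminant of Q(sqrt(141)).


For K = Q(sqrt(d)) with d squarefree: disc(K) = d if d = 1 mod 4, and disc(K) = 4d if d = 2 or 3 mod 4.
Here d = 141, and d mod 4 = 1.
d = 1 mod 4 (O_K = Z[(1+sqrt(d))/2]), so disc(K) = d = 141

141


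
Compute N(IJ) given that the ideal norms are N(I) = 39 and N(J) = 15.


N(IJ) = N(I) * N(J)
= 39 * 15
= 585

585


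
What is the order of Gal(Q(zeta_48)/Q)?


|Gal(Q(zeta_48)/Q)| = phi(48)
= 16

16


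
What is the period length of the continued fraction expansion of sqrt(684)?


Run the CF algorithm for sqrt(684).
a_0 = floor(sqrt(684)) = 26; set m_0=0, q_0=1.
Recurrence: m' = q*a - m,  q' = (d - m'^2)/q,  a' = floor((a_0 + m')/q').
  step 1: m=26, q=8, a=6
  step 2: m=22, q=25, a=1
  step 3: m=3, q=27, a=1
  step 4: m=24, q=4, a=12
  step 5: m=24, q=27, a=1
  step 6: m=3, q=25, a=1
  step 7: m=22, q=8, a=6
  step 8: m=26, q=1, a=52
a_8 = 2*a_0 = 52, so the period closes here.
sqrt(684) = [26; 6, 1, 1, 12, 1, 1, 6, 52]
Period length = 8

8


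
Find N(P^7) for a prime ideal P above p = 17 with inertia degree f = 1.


N(P^a) = p^(a*f)
= 17^(7*1)
= 17^7
= 410338673

410338673


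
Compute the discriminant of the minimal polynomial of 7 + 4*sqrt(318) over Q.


The element 7 + 4*sqrt(318) has minimal polynomial:
x^2 - 14*x - 5039
Discriminant = (-14)^2 - 4*(-5039)
= 196 + 20156
= 20352

20352


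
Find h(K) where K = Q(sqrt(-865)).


K = Q(sqrt(-865)). d mod 4 = 3, so D = disc(K) = 4d = -3460
h(K) equals the number of primitive reduced positive-definite forms (a, b, c) = a*x^2 + b*x*y + c*y^2 with b^2 - 4ac = D,
where reduced means |b| <= a <= c, with b >= 0 whenever |b| = a or a = c, and primitive means gcd(a, b, c) = 1.
Reduced forces 3a^2 <= |D| = 3460, so 1 <= a <= 33; b must have the parity of D, and c = (b^2 - D)/(4a) must be an integer >= a.
Enumerate a = 1..33, b in [-a, a]:
  a=1: (1, 0, 865)  [1]
  a=2: (2, 2, 433)  [1]
  a=3..4: none
  a=5: (5, 0, 173)  [1]
  a=6..9: none
  a=10: (10, 10, 89)  [1]
  a=11: (11, -4, 79), (11, 4, 79)  [2]
  a=12..16: none
  a=17: (17, -12, 53), (17, 12, 53)  [2]
  a=18: none
  a=19: (19, -6, 46), (19, 6, 46)  [2]
  a=20..21: none
  a=22: (22, -18, 43), (22, 18, 43)  [2]
  a=23: (23, -6, 38), (23, 6, 38)  [2]
  a=24..28: none
  a=29: (29, -22, 34), (29, 22, 34)  [2]
  a=30..33: none
Total reduced forms: 1 + 1 + 1 + 1 + 2 + 2 + 2 + 2 + 2 + 2 = 16
h = 16

16


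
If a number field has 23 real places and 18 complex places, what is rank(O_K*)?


By Dirichlet's unit theorem:
rank = r1 + r2 - 1
= 23 + 18 - 1
= 40

40


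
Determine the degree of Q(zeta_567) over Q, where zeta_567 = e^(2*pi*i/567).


The degree equals Euler's totient phi(567).
567 = 3^4 * 7
phi(567) = 324

324


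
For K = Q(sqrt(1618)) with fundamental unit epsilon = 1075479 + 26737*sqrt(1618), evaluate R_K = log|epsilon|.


epsilon = 1075479 + 26737*sqrt(1618)
= 2.1510e+06
R = ln(2.1510e+06)
= 14.5814

14.5814


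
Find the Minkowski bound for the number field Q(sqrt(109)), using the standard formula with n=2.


d = 109, d mod 4 = 1, so disc(K) = d = 109; |disc(K)| = 109
Real quadratic field, so n = 2, s = r2 = 0, r1 = 2
M = (n!/n^n) * (4/pi)^s * sqrt(|disc(K)|) = (2!/2^2) * (4/pi)^0 * sqrt(109)
= 0.5 * 1.000000 * 10.440307
= 5.2202

5.2202


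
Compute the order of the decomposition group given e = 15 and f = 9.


|D_P| = e * f
= 15 * 9
= 135

135


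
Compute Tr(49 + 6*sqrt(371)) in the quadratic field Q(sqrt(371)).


Tr(a + b*sqrt(d)) = (a + b*sqrt(d)) + (a - b*sqrt(d)) = 2a
= 2 * (49)
= 98

98


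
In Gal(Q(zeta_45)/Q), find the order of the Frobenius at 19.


The Frobenius at p in Gal(Q(zeta_n)/Q) = (Z/nZ)* is the class of p, so its order is ord_45(19), the smallest k >= 1 with 19^k = 1 mod 45.
n = 45 = 3^2 * 5, phi(45) = 24; the order divides phi(n).
Divisors of 24: 1, 2, 3, 4, 6, 8, 12, 24
Repeated squaring mod 45: 19^1 = 19, 19^2 = 1, 19^4 = 1, 19^8 = 1, 19^16 = 1
Test divisors in increasing order:
  k=1: 19^1 = 19 mod 45
  k=2: 19^2 = 1 mod 45  <- first divisor giving 1
Order = 2

2


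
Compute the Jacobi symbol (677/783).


Compute (677/783) via quadratic reciprocity:
  reciprocity: (677/783) -> +(783/677)
  reduce: (106/677)
  pull out 2: (2/677) = -1  (since 677 mod 8 = 5)
  reciprocity: (53/677) -> +(677/53)
  reduce: (41/53)
  reciprocity: (41/53) -> +(53/41)
  reduce: (12/41)
  pull out 2: (2/41) = +1  (since 41 mod 8 = 1)
  pull out 2: (2/41) = +1  (since 41 mod 8 = 1)
  reciprocity: (3/41) -> +(41/3)
  reduce: (2/3)
  pull out 2: (2/3) = -1  (since 3 mod 8 = 3)
  (1/3) = 1
Product of signs = 1

1


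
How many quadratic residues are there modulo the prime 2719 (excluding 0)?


For prime p, the number of non-zero quadratic residues is (p-1)/2.
= (2719-1)/2
= 1359

1359


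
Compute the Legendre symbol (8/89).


p = 89 is prime, so compute (8/89) with the reciprocity algorithm (Jacobi-symbol steps: pull out 2s via (2/n), flip via reciprocity, reduce):
  pull out 2: (2/89) = +1  (since 89 mod 8 = 1)
  pull out 2: (2/89) = +1  (since 89 mod 8 = 1)
  pull out 2: (2/89) = +1  (since 89 mod 8 = 1)
  (1/89) = 1
Product of signs = 1
(8/89) = 1

1


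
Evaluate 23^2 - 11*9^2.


x^2 - d*y^2
= 23^2 - 11*9^2
= 529 - 891
= -362

-362


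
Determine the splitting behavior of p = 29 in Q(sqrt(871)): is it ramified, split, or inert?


K = Q(sqrt(871)). Since d mod 4 = 3, disc(K) = 3484.
Check p | disc: 3484 mod 29 = 4.
p does not divide disc. Compute Legendre symbol (d/p):
1^((29-1)/2) mod 29 = 1
(d/p) = 1, so p splits: (p) = P*P' with e=1, f=1, g=2.
Therefore p is split.

split


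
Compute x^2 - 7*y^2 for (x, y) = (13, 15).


x^2 - d*y^2
= 13^2 - 7*15^2
= 169 - 1575
= -1406

-1406


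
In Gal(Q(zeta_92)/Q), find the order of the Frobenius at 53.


The Frobenius at p in Gal(Q(zeta_n)/Q) = (Z/nZ)* is the class of p, so its order is ord_92(53), the smallest k >= 1 with 53^k = 1 mod 92.
n = 92 = 2^2 * 23, phi(92) = 44; the order divides phi(n).
Divisors of 44: 1, 2, 4, 11, 22, 44
Repeated squaring mod 92: 53^1 = 53, 53^2 = 49, 53^4 = 9, 53^8 = 81, 53^16 = 29, 53^32 = 13
Test divisors in increasing order:
  k=1: 53^1 = 53 mod 92
  k=2: 53^2 = 49 mod 92
  k=4: 53^4 = 9 mod 92
  k=11: 53^11 = 81 * 49 * 53 = 45 mod 92
  k=22: 53^22 = 29 * 9 * 49 = 1 mod 92  <- first divisor giving 1
Order = 22

22


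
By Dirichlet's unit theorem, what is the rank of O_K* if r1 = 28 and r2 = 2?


By Dirichlet's unit theorem:
rank = r1 + r2 - 1
= 28 + 2 - 1
= 29

29


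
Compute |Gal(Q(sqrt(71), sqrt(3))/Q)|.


The 2 square roots of distinct primes are multiplicatively independent over Q,
so [K:Q] = 2^2 and Gal(K/Q) is isomorphic to (Z/2Z)^2.
|Gal| = 2^2 = 4

4


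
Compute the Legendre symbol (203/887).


p = 887 is prime, so compute (203/887) with the reciprocity algorithm (Jacobi-symbol steps: pull out 2s via (2/n), flip via reciprocity, reduce):
  reciprocity: (203/887) -> -(887/203)
  reduce: (75/203)
  reciprocity: (75/203) -> -(203/75)
  reduce: (53/75)
  reciprocity: (53/75) -> +(75/53)
  reduce: (22/53)
  pull out 2: (2/53) = -1  (since 53 mod 8 = 5)
  reciprocity: (11/53) -> +(53/11)
  reduce: (9/11)
  reciprocity: (9/11) -> +(11/9)
  reduce: (2/9)
  pull out 2: (2/9) = +1  (since 9 mod 8 = 1)
  (1/9) = 1
Product of signs = -1
(203/887) = -1

-1


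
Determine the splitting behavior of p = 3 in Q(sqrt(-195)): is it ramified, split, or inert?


K = Q(sqrt(-195)). Since d mod 4 = 1, disc(K) = -195.
Check p | disc: -195 mod 3 = 0.
p divides disc, so p ramifies: (p) = P^2 with e=2, f=1, g=1.
Therefore p is ramified.

ramified


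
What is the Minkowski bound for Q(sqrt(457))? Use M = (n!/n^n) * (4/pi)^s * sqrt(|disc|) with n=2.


d = 457, d mod 4 = 1, so disc(K) = d = 457; |disc(K)| = 457
Real quadratic field, so n = 2, s = r2 = 0, r1 = 2
M = (n!/n^n) * (4/pi)^s * sqrt(|disc(K)|) = (2!/2^2) * (4/pi)^0 * sqrt(457)
= 0.5 * 1.000000 * 21.377558
= 10.6888

10.6888


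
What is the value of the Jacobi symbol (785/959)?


Compute (785/959) via quadratic reciprocity:
  reciprocity: (785/959) -> +(959/785)
  reduce: (174/785)
  pull out 2: (2/785) = +1  (since 785 mod 8 = 1)
  reciprocity: (87/785) -> +(785/87)
  reduce: (2/87)
  pull out 2: (2/87) = +1  (since 87 mod 8 = 7)
  (1/87) = 1
Product of signs = 1

1


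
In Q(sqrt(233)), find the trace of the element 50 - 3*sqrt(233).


Tr(a + b*sqrt(d)) = (a + b*sqrt(d)) + (a - b*sqrt(d)) = 2a
= 2 * (50)
= 100

100


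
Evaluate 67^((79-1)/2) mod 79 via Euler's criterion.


p = 79 is prime and the exponent is (p-1)/2 = 39, so by Euler's criterion 67^39 = (67/79) = +1 or -1 mod 79.
Compute by square-and-multiply:
  39 = 32 + 4 + 2 + 1 (binary 100111)
  Repeated squaring mod 79: 67^1 = 67, 67^2 = 65, 67^4 = 38, 67^8 = 22, 67^16 = 10, 67^32 = 21
  67^39 = 67^32 * 67^4 * 67^2 * 67^1 = 21 * 38 * 65 * 67 mod 79
    21 * 38 = 798 = 8 mod 79
    8 * 65 = 520 = 46 mod 79
    46 * 67 = 3082 = 1 mod 79
  67^39 = 1 mod 79
Result 1: 67 is a quadratic residue mod 79.
67^39 mod 79 = 1

1


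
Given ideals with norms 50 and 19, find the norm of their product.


N(IJ) = N(I) * N(J)
= 50 * 19
= 950

950


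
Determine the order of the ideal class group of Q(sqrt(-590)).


K = Q(sqrt(-590)). d mod 4 = 2, so D = disc(K) = 4d = -2360
h(K) equals the number of primitive reduced positive-definite forms (a, b, c) = a*x^2 + b*x*y + c*y^2 with b^2 - 4ac = D,
where reduced means |b| <= a <= c, with b >= 0 whenever |b| = a or a = c, and primitive means gcd(a, b, c) = 1.
Reduced forces 3a^2 <= |D| = 2360, so 1 <= a <= 28; b must have the parity of D, and c = (b^2 - D)/(4a) must be an integer >= a.
Enumerate a = 1..28, b in [-a, a]:
  a=1: (1, 0, 590)  [1]
  a=2: (2, 0, 295)  [1]
  a=3: (3, -2, 197), (3, 2, 197)  [2]
  a=4: none
  a=5: (5, 0, 118)  [1]
  a=6: (6, -4, 99), (6, 4, 99)  [2]
  a=7..8: none
  a=9: (9, -4, 66), (9, 4, 66)  [2]
  a=10: (10, 0, 59)  [1]
  a=11: (11, -4, 54), (11, 4, 54)  [2]
  a=12..14: none
  a=15: (15, -10, 41), (15, 10, 41)  [2]
  a=16..17: none
  a=18: (18, -4, 33), (18, 4, 33)  [2]
  a=19..21: none
  a=22: (22, -4, 27), (22, 4, 27)  [2]
  a=23: (23, -20, 30), (23, 20, 30)  [2]
  a=24..28: none
Total reduced forms: 1 + 1 + 2 + 1 + 2 + 2 + 1 + 2 + 2 + 2 + 2 + 2 = 20
h = 20

20


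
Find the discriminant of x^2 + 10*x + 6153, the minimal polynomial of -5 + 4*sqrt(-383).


The element -5 + 4*sqrt(-383) has minimal polynomial:
x^2 + 10*x + 6153
Discriminant = (10)^2 - 4*(6153)
= 100 - 24612
= -24512

-24512


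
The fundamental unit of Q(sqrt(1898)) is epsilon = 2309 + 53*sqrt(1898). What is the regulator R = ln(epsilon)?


epsilon = 2309 + 53*sqrt(1898)
= 4618.0002
R = ln(4618.0002)
= 8.4377

8.4377


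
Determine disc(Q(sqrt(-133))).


For K = Q(sqrt(d)) with d squarefree: disc(K) = d if d = 1 mod 4, and disc(K) = 4d if d = 2 or 3 mod 4.
Here d = -133, and d mod 4 = 3.
d = 3 mod 4, not 1 (O_K = Z[sqrt(d)]), so disc(K) = 4d = 4 * (-133) = -532

-532


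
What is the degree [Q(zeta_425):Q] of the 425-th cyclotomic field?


The degree equals Euler's totient phi(425).
425 = 5^2 * 17
phi(425) = 320

320


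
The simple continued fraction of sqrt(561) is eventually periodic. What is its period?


Run the CF algorithm for sqrt(561).
a_0 = floor(sqrt(561)) = 23; set m_0=0, q_0=1.
Recurrence: m' = q*a - m,  q' = (d - m'^2)/q,  a' = floor((a_0 + m')/q').
  step 1: m=23, q=32, a=1
  step 2: m=9, q=15, a=2
  step 3: m=21, q=8, a=5
  step 4: m=19, q=25, a=1
  step 5: m=6, q=21, a=1
  step 6: m=15, q=16, a=2
  step 7: m=17, q=17, a=2
  step 8: m=17, q=16, a=2
  step 9: m=15, q=21, a=1
  step 10: m=6, q=25, a=1
  step 11: m=19, q=8, a=5
  step 12: m=21, q=15, a=2
  step 13: m=9, q=32, a=1
  step 14: m=23, q=1, a=46
a_14 = 2*a_0 = 46, so the period closes here.
sqrt(561) = [23; 1, 2, 5, 1, 1, 2, 2, 2, 1, 1, 5, 2, 1, 46]
Period length = 14

14


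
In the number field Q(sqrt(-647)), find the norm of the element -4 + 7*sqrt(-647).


N(a + b*sqrt(d)) = a^2 - d*b^2
= (-4)^2 - (-647)*(7)^2
= 16 + 31703
= 31719

31719


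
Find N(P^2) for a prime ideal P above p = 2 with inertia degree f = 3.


N(P^a) = p^(a*f)
= 2^(2*3)
= 2^6
= 64

64


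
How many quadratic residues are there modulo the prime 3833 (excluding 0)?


For prime p, the number of non-zero quadratic residues is (p-1)/2.
= (3833-1)/2
= 1916

1916


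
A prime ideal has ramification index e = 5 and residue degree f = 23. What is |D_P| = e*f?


|D_P| = e * f
= 5 * 23
= 115

115


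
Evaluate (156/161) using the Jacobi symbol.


Compute (156/161) via quadratic reciprocity:
  pull out 2: (2/161) = +1  (since 161 mod 8 = 1)
  pull out 2: (2/161) = +1  (since 161 mod 8 = 1)
  reciprocity: (39/161) -> +(161/39)
  reduce: (5/39)
  reciprocity: (5/39) -> +(39/5)
  reduce: (4/5)
  pull out 2: (2/5) = -1  (since 5 mod 8 = 5)
  pull out 2: (2/5) = -1  (since 5 mod 8 = 5)
  (1/5) = 1
Product of signs = 1

1


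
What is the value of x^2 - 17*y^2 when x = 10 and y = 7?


x^2 - d*y^2
= 10^2 - 17*7^2
= 100 - 833
= -733

-733


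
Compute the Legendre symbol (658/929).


p = 929 is prime, so compute (658/929) with the reciprocity algorithm (Jacobi-symbol steps: pull out 2s via (2/n), flip via reciprocity, reduce):
  pull out 2: (2/929) = +1  (since 929 mod 8 = 1)
  reciprocity: (329/929) -> +(929/329)
  reduce: (271/329)
  reciprocity: (271/329) -> +(329/271)
  reduce: (58/271)
  pull out 2: (2/271) = +1  (since 271 mod 8 = 7)
  reciprocity: (29/271) -> +(271/29)
  reduce: (10/29)
  pull out 2: (2/29) = -1  (since 29 mod 8 = 5)
  reciprocity: (5/29) -> +(29/5)
  reduce: (4/5)
  pull out 2: (2/5) = -1  (since 5 mod 8 = 5)
  pull out 2: (2/5) = -1  (since 5 mod 8 = 5)
  (1/5) = 1
Product of signs = -1
(658/929) = -1

-1


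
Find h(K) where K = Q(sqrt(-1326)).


K = Q(sqrt(-1326)). d mod 4 = 2, so D = disc(K) = 4d = -5304
h(K) equals the number of primitive reduced positive-definite forms (a, b, c) = a*x^2 + b*x*y + c*y^2 with b^2 - 4ac = D,
where reduced means |b| <= a <= c, with b >= 0 whenever |b| = a or a = c, and primitive means gcd(a, b, c) = 1.
Reduced forces 3a^2 <= |D| = 5304, so 1 <= a <= 42; b must have the parity of D, and c = (b^2 - D)/(4a) must be an integer >= a.
Enumerate a = 1..42, b in [-a, a]:
  a=1: (1, 0, 1326)  [1]
  a=2: (2, 0, 663)  [1]
  a=3: (3, 0, 442)  [1]
  a=4: none
  a=5: (5, -4, 266), (5, 4, 266)  [2]
  a=6: (6, 0, 221)  [1]
  a=7: (7, -4, 190), (7, 4, 190)  [2]
  a=8..9: none
  a=10: (10, -4, 133), (10, 4, 133)  [2]
  a=11: (11, -8, 122), (11, 8, 122)  [2]
  a=12: none
  a=13: (13, 0, 102)  [1]
  a=14: (14, -4, 95), (14, 4, 95)  [2]
  a=15: (15, -6, 89), (15, 6, 89)  [2]
  a=16: none
  a=17: (17, 0, 78)  [1]
  a=18: none
  a=19: (19, -4, 70), (19, 4, 70)  [2]
  a=20: none
  a=21: (21, -18, 67), (21, 18, 67)  [2]
  a=22: (22, -8, 61), (22, 8, 61)  [2]
  a=23: (23, -20, 62), (23, 20, 62)  [2]
  a=24: none
  a=25: (25, -14, 55), (25, 14, 55)  [2]
  a=26: (26, 0, 51)  [1]
  a=27..29: none
  a=30: (30, -24, 49), (30, 24, 49)  [2]
  a=31: (31, -20, 46), (31, 20, 46)  [2]
  a=32: none
  a=33: (33, -30, 47), (33, 30, 47)  [2]
  a=34: (34, 0, 39)  [1]
  a=35: (35, -24, 42), (35, -4, 38), (35, 4, 38), (35, 24, 42)  [4]
  a=36..42: none
Total reduced forms: 1 + 1 + 1 + 2 + 1 + 2 + 2 + 2 + 1 + 2 + 2 + 1 + 2 + 2 + 2 + 2 + 2 + 1 + 2 + 2 + 2 + 1 + 4 = 40
h = 40

40


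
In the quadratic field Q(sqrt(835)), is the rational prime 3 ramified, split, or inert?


K = Q(sqrt(835)). Since d mod 4 = 3, disc(K) = 3340.
Check p | disc: 3340 mod 3 = 1.
p does not divide disc. Compute Legendre symbol (d/p):
1^((3-1)/2) mod 3 = 1
(d/p) = 1, so p splits: (p) = P*P' with e=1, f=1, g=2.
Therefore p is split.

split


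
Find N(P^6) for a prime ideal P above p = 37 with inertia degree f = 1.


N(P^a) = p^(a*f)
= 37^(6*1)
= 37^6
= 2565726409

2565726409


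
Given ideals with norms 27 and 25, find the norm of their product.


N(IJ) = N(I) * N(J)
= 27 * 25
= 675

675


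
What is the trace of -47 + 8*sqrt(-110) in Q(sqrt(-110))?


Tr(a + b*sqrt(d)) = (a + b*sqrt(d)) + (a - b*sqrt(d)) = 2a
= 2 * (-47)
= -94

-94


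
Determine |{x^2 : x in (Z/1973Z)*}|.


For prime p, the number of non-zero quadratic residues is (p-1)/2.
= (1973-1)/2
= 986

986


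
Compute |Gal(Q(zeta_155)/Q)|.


|Gal(Q(zeta_155)/Q)| = phi(155)
= 120

120


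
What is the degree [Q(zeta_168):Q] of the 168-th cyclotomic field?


The degree equals Euler's totient phi(168).
168 = 2^3 * 3 * 7
phi(168) = 48

48


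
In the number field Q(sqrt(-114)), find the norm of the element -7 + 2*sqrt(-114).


N(a + b*sqrt(d)) = a^2 - d*b^2
= (-7)^2 - (-114)*(2)^2
= 49 + 456
= 505

505


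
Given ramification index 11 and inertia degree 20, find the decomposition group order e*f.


|D_P| = e * f
= 11 * 20
= 220

220


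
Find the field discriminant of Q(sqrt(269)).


For K = Q(sqrt(d)) with d squarefree: disc(K) = d if d = 1 mod 4, and disc(K) = 4d if d = 2 or 3 mod 4.
Here d = 269, and d mod 4 = 1.
d = 1 mod 4 (O_K = Z[(1+sqrt(d))/2]), so disc(K) = d = 269

269


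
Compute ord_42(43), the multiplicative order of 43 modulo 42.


We want ord_42(43), the smallest k >= 1 with 43^k = 1 mod 42.
n = 42 = 2 * 3 * 7, phi(42) = 12; the order divides phi(n).
Divisors of 12: 1, 2, 3, 4, 6, 12
Repeated squaring mod 42: 43^1 = 1, 43^2 = 1, 43^4 = 1, 43^8 = 1
Test divisors in increasing order:
  k=1: 43^1 = 1 mod 42  <- first divisor giving 1
Order = 1

1


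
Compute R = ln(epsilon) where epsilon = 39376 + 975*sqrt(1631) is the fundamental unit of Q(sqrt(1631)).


epsilon = 39376 + 975*sqrt(1631)
= 78752.0000
R = ln(78752.0000)
= 11.2741

11.2741


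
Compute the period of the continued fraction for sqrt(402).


Run the CF algorithm for sqrt(402).
a_0 = floor(sqrt(402)) = 20; set m_0=0, q_0=1.
Recurrence: m' = q*a - m,  q' = (d - m'^2)/q,  a' = floor((a_0 + m')/q').
  step 1: m=20, q=2, a=20
  step 2: m=20, q=1, a=40
a_2 = 2*a_0 = 40, so the period closes here.
sqrt(402) = [20; 20, 40]
Period length = 2

2


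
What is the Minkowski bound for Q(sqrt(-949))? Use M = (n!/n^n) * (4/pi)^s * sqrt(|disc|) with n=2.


d = -949, d mod 4 = 3, so disc(K) = 4d = -3796; |disc(K)| = 3796
Imaginary quadratic field, so n = 2, s = r2 = 1, r1 = 0
M = (n!/n^n) * (4/pi)^s * sqrt(|disc(K)|) = (2!/2^2) * (4/pi)^1 * sqrt(3796)
= 0.5 * 1.273240 * 61.611687
= 39.2232

39.2232


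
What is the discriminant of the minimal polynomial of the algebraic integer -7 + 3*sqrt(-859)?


The element -7 + 3*sqrt(-859) has minimal polynomial:
x^2 + 14*x + 7780
Discriminant = (14)^2 - 4*(7780)
= 196 - 31120
= -30924

-30924


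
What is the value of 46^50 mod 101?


p = 101 is prime and the exponent is (p-1)/2 = 50, so by Euler's criterion 46^50 = (46/101) = +1 or -1 mod 101.
Compute by square-and-multiply:
  50 = 32 + 16 + 2 (binary 110010)
  Repeated squaring mod 101: 46^1 = 46, 46^2 = 96, 46^4 = 25, 46^8 = 19, 46^16 = 58, 46^32 = 31
  46^50 = 46^32 * 46^16 * 46^2 = 31 * 58 * 96 mod 101
    31 * 58 = 1798 = 81 mod 101
    81 * 96 = 7776 = 100 mod 101
  46^50 = 100 mod 101
Result 100 = p - 1 = -1 mod 101: 46 is a quadratic non-residue mod 101. As a residue in [0, p-1] the value is 100.
46^50 mod 101 = 100

100


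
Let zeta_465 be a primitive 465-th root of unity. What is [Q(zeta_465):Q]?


The degree equals Euler's totient phi(465).
465 = 3 * 5 * 31
phi(465) = 240

240


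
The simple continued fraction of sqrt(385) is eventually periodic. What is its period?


Run the CF algorithm for sqrt(385).
a_0 = floor(sqrt(385)) = 19; set m_0=0, q_0=1.
Recurrence: m' = q*a - m,  q' = (d - m'^2)/q,  a' = floor((a_0 + m')/q').
  step 1: m=19, q=24, a=1
  step 2: m=5, q=15, a=1
  step 3: m=10, q=19, a=1
  step 4: m=9, q=16, a=1
  step 5: m=7, q=21, a=1
  step 6: m=14, q=9, a=3
  step 7: m=13, q=24, a=1
  step 8: m=11, q=11, a=2
  step 9: m=11, q=24, a=1
  step 10: m=13, q=9, a=3
  step 11: m=14, q=21, a=1
  step 12: m=7, q=16, a=1
  step 13: m=9, q=19, a=1
  step 14: m=10, q=15, a=1
  step 15: m=5, q=24, a=1
  step 16: m=19, q=1, a=38
a_16 = 2*a_0 = 38, so the period closes here.
sqrt(385) = [19; 1, 1, 1, 1, 1, 3, 1, 2, 1, 3, 1, 1, 1, 1, 1, 38]
Period length = 16

16


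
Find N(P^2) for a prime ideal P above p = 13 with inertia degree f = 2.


N(P^a) = p^(a*f)
= 13^(2*2)
= 13^4
= 28561

28561


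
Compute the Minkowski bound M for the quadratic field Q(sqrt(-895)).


d = -895, d mod 4 = 1, so disc(K) = d = -895; |disc(K)| = 895
Imaginary quadratic field, so n = 2, s = r2 = 1, r1 = 0
M = (n!/n^n) * (4/pi)^s * sqrt(|disc(K)|) = (2!/2^2) * (4/pi)^1 * sqrt(895)
= 0.5 * 1.273240 * 29.916551
= 19.0455

19.0455


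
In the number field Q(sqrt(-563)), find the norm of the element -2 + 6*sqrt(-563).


N(a + b*sqrt(d)) = a^2 - d*b^2
= (-2)^2 - (-563)*(6)^2
= 4 + 20268
= 20272

20272


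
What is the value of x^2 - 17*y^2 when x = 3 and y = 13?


x^2 - d*y^2
= 3^2 - 17*13^2
= 9 - 2873
= -2864

-2864


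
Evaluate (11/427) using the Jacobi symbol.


Compute (11/427) via quadratic reciprocity:
  reciprocity: (11/427) -> -(427/11)
  reduce: (9/11)
  reciprocity: (9/11) -> +(11/9)
  reduce: (2/9)
  pull out 2: (2/9) = +1  (since 9 mod 8 = 1)
  (1/9) = 1
Product of signs = -1

-1


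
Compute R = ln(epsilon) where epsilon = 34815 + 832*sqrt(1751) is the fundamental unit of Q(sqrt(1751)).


epsilon = 34815 + 832*sqrt(1751)
= 69630.0000
R = ln(69630.0000)
= 11.1510

11.1510


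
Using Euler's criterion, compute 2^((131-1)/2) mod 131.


p = 131 is prime and the exponent is (p-1)/2 = 65, so by Euler's criterion 2^65 = (2/131) = +1 or -1 mod 131.
Compute by square-and-multiply:
  65 = 64 + 1 (binary 1000001)
  Repeated squaring mod 131: 2^1 = 2, 2^2 = 4, 2^4 = 16, 2^8 = 125, 2^16 = 36, 2^32 = 117, 2^64 = 65
  2^65 = 2^64 * 2^1 = 65 * 2 mod 131
    65 * 2 = 130 = 130 mod 131
  2^65 = 130 mod 131
Result 130 = p - 1 = -1 mod 131: 2 is a quadratic non-residue mod 131. As a residue in [0, p-1] the value is 130.
2^65 mod 131 = 130

130


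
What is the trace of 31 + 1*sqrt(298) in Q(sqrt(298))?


Tr(a + b*sqrt(d)) = (a + b*sqrt(d)) + (a - b*sqrt(d)) = 2a
= 2 * (31)
= 62

62


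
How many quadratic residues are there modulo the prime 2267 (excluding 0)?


For prime p, the number of non-zero quadratic residues is (p-1)/2.
= (2267-1)/2
= 1133

1133
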